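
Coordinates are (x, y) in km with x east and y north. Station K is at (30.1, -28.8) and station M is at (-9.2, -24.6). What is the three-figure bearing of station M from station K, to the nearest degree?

Δeast = -9.2 − 30.1 = -39.30; Δnorth = -24.6 − -28.8 = 4.20.
Bearing = atan2(Δeast, Δnorth) mod 360° = 276.10° ≈ 276°.

276°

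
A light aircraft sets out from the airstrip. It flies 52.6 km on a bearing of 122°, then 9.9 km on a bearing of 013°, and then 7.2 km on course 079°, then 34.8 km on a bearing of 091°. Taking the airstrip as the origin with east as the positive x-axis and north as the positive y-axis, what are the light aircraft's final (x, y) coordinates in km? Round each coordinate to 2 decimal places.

Leg 1 (122°, 52.6 km): east 52.6 sin 122° = 44.61, north 52.6 cos 122° = -27.87
Leg 2 (013°, 9.9 km): east 9.9 sin 13° = 2.23, north 9.9 cos 13° = 9.65
Leg 3 (079°, 7.2 km): east 7.2 sin 79° = 7.07, north 7.2 cos 79° = 1.37
Leg 4 (091°, 34.8 km): east 34.8 sin 91° = 34.79, north 34.8 cos 91° = -0.61
Summing: 88.70 km east, -17.46 km north → (88.70, -17.46).

(88.70, -17.46)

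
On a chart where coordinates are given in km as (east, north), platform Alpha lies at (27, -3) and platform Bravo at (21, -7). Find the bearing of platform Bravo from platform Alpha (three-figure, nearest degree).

236°

Δeast = 21 − 27 = -6.00; Δnorth = -7 − -3 = -4.00.
Bearing = atan2(Δeast, Δnorth) mod 360° = 236.31° ≈ 236°.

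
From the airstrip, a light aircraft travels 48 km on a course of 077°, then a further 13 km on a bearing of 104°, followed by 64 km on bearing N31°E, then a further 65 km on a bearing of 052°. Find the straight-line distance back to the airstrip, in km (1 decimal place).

176.4 km

Leg 1 (077°, 48 km): east 48 sin 77° = 46.77, north 48 cos 77° = 10.80
Leg 2 (104°, 13 km): east 13 sin 104° = 12.61, north 13 cos 104° = -3.14
Leg 3 (N31°E, 64 km): east 64 sin 31° = 32.96, north 64 cos 31° = 54.86
Leg 4 (052°, 65 km): east 65 sin 52° = 51.22, north 65 cos 52° = 40.02
Net: 143.57 east, 102.53 north. Distance = √((143.57)² + (102.53)²) = 176.419 km.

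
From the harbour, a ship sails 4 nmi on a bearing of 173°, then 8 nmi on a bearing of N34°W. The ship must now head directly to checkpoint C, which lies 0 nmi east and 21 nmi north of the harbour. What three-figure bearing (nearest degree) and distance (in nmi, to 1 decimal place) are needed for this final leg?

Leg 1 (173°, 4 nmi): east 4 sin 173° = 0.49, north 4 cos 173° = -3.97
Leg 2 (N34°W, 8 nmi): east 8 sin 326° = -4.47, north 8 cos 326° = 6.63
Current position: (-3.99, 2.66). Target: (0, 21). Remaining: Δeast = 3.99, Δnorth = 18.34.
Bearing = atan2(3.99, 18.34) mod 360° = 12.26°; distance = √((3.99)² + (18.34)²) = 18.766 nmi.

012°, 18.8 nmi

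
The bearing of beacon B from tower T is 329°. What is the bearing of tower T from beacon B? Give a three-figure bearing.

Back-bearing = 329° − 180° = 149°.

149°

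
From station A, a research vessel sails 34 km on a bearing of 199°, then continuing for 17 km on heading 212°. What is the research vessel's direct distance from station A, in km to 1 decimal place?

50.7 km

Leg 1 (199°, 34 km): east 34 sin 199° = -11.07, north 34 cos 199° = -32.15
Leg 2 (212°, 17 km): east 17 sin 212° = -9.01, north 17 cos 212° = -14.42
Net: -20.08 east, -46.56 north. Distance = √((-20.08)² + (-46.56)²) = 50.709 km.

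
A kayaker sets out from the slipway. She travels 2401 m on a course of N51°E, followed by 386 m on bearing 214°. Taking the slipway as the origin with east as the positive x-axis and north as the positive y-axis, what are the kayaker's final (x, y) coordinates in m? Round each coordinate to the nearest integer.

Leg 1 (N51°E, 2401 m): east 2401 sin 51° = 1865.93, north 2401 cos 51° = 1511.00
Leg 2 (214°, 386 m): east 386 sin 214° = -215.85, north 386 cos 214° = -320.01
Summing: 1650.08 m east, 1190.99 m north → (1650, 1191).

(1650, 1191)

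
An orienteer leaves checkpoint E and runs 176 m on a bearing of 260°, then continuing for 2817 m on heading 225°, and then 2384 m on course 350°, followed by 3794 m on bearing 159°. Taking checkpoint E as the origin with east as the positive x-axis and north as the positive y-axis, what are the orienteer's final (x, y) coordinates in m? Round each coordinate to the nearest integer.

Leg 1 (260°, 176 m): east 176 sin 260° = -173.33, north 176 cos 260° = -30.56
Leg 2 (225°, 2817 m): east 2817 sin 225° = -1991.92, north 2817 cos 225° = -1991.92
Leg 3 (350°, 2384 m): east 2384 sin 350° = -413.98, north 2384 cos 350° = 2347.78
Leg 4 (159°, 3794 m): east 3794 sin 159° = 1359.65, north 3794 cos 159° = -3542.00
Summing: -1219.58 m east, -3216.70 m north → (-1220, -3217).

(-1220, -3217)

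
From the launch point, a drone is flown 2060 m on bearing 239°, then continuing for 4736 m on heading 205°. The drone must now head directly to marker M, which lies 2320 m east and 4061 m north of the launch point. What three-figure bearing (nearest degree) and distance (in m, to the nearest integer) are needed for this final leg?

Leg 1 (239°, 2060 m): east 2060 sin 239° = -1765.76, north 2060 cos 239° = -1060.98
Leg 2 (205°, 4736 m): east 4736 sin 205° = -2001.52, north 4736 cos 205° = -4292.27
Current position: (-3767.28, -5353.25). Target: (2320, 4061). Remaining: Δeast = 6087.28, Δnorth = 9414.25.
Bearing = atan2(6087.28, 9414.25) mod 360° = 32.89°; distance = √((6087.28)² + (9414.25)²) = 11210.851 m.

033°, 11211 m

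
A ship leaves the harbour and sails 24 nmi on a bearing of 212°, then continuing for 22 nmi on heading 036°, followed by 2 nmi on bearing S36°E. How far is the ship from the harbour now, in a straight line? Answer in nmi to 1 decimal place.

Leg 1 (212°, 24 nmi): east 24 sin 212° = -12.72, north 24 cos 212° = -20.35
Leg 2 (036°, 22 nmi): east 22 sin 36° = 12.93, north 22 cos 36° = 17.80
Leg 3 (S36°E, 2 nmi): east 2 sin 144° = 1.18, north 2 cos 144° = -1.62
Net: 1.39 east, -4.17 north. Distance = √((1.39)² + (-4.17)²) = 4.398 nmi.

4.4 nmi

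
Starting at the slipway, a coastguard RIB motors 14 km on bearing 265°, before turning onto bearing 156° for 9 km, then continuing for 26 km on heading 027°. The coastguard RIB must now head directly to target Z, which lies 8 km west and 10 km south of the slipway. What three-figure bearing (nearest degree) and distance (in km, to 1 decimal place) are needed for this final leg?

202°, 25.6 km

Leg 1 (265°, 14 km): east 14 sin 265° = -13.95, north 14 cos 265° = -1.22
Leg 2 (156°, 9 km): east 9 sin 156° = 3.66, north 9 cos 156° = -8.22
Leg 3 (027°, 26 km): east 26 sin 27° = 11.80, north 26 cos 27° = 23.17
Current position: (1.52, 13.72). Target: (-8, -10). Remaining: Δeast = -9.52, Δnorth = -23.72.
Bearing = atan2(-9.52, -23.72) mod 360° = 201.86°; distance = √((-9.52)² + (-23.72)²) = 25.562 km.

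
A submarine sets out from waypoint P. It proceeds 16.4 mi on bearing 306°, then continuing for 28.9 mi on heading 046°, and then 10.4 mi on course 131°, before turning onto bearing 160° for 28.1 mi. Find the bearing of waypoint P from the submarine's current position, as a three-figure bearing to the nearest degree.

Leg 1 (306°, 16.4 mi): east 16.4 sin 306° = -13.27, north 16.4 cos 306° = 9.64
Leg 2 (046°, 28.9 mi): east 28.9 sin 46° = 20.79, north 28.9 cos 46° = 20.08
Leg 3 (131°, 10.4 mi): east 10.4 sin 131° = 7.85, north 10.4 cos 131° = -6.82
Leg 4 (160°, 28.1 mi): east 28.1 sin 160° = 9.61, north 28.1 cos 160° = -26.41
Net displacement: 24.98 east, -3.51 north. Direction back to start is (-24.98, 3.51): bearing = atan2(-24.98, 3.51) mod 360° = 278.01° ≈ 278°.

278°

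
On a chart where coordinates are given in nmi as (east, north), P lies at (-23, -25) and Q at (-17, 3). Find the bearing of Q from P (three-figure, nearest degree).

Δeast = -17 − -23 = 6.00; Δnorth = 3 − -25 = 28.00.
Bearing = atan2(Δeast, Δnorth) mod 360° = 12.09° ≈ 012°.

012°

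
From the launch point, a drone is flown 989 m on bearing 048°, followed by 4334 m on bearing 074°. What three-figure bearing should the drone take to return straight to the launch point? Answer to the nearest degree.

249°

Leg 1 (048°, 989 m): east 989 sin 48° = 734.97, north 989 cos 48° = 661.77
Leg 2 (074°, 4334 m): east 4334 sin 74° = 4166.11, north 4334 cos 74° = 1194.61
Net displacement: 4901.08 east, 1856.38 north. Direction back to start is (-4901.08, -1856.38): bearing = atan2(-4901.08, -1856.38) mod 360° = 249.25° ≈ 249°.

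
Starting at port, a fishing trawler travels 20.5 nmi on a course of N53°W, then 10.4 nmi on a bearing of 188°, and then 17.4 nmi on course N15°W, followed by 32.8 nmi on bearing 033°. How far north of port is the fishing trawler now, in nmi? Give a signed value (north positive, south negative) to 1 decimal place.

46.4 nmi

Leg 1 (N53°W, 20.5 nmi): east 20.5 sin 307° = -16.37, north 20.5 cos 307° = 12.34
Leg 2 (188°, 10.4 nmi): east 10.4 sin 188° = -1.45, north 10.4 cos 188° = -10.30
Leg 3 (N15°W, 17.4 nmi): east 17.4 sin 345° = -4.50, north 17.4 cos 345° = 16.81
Leg 4 (033°, 32.8 nmi): east 32.8 sin 33° = 17.86, north 32.8 cos 33° = 27.51
Net north component: 46.35 nmi.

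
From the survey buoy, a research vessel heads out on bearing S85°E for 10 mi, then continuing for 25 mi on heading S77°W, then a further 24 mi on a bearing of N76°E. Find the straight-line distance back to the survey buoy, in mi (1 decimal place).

Leg 1 (S85°E, 10 mi): east 10 sin 95° = 9.96, north 10 cos 95° = -0.87
Leg 2 (S77°W, 25 mi): east 25 sin 257° = -24.36, north 25 cos 257° = -5.62
Leg 3 (N76°E, 24 mi): east 24 sin 76° = 23.29, north 24 cos 76° = 5.81
Net: 8.89 east, -0.69 north. Distance = √((8.89)² + (-0.69)²) = 8.916 mi.

8.9 mi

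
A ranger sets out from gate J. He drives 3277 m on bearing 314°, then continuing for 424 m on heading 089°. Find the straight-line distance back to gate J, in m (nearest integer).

Leg 1 (314°, 3277 m): east 3277 sin 314° = -2357.28, north 3277 cos 314° = 2276.40
Leg 2 (089°, 424 m): east 424 sin 89° = 423.94, north 424 cos 89° = 7.40
Net: -1933.34 east, 2283.80 north. Distance = √((-1933.34)² + (2283.80)²) = 2992.245 m.

2992 m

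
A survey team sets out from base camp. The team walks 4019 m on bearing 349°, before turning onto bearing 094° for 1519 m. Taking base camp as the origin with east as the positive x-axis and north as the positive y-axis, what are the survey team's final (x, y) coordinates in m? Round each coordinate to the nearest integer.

Leg 1 (349°, 4019 m): east 4019 sin 349° = -766.86, north 4019 cos 349° = 3945.16
Leg 2 (094°, 1519 m): east 1519 sin 94° = 1515.30, north 1519 cos 94° = -105.96
Summing: 748.44 m east, 3839.20 m north → (748, 3839).

(748, 3839)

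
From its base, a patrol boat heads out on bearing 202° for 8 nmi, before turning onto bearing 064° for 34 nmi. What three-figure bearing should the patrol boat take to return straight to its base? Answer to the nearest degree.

Leg 1 (202°, 8 nmi): east 8 sin 202° = -3.00, north 8 cos 202° = -7.42
Leg 2 (064°, 34 nmi): east 34 sin 64° = 30.56, north 34 cos 64° = 14.90
Net displacement: 27.56 east, 7.49 north. Direction back to start is (-27.56, -7.49): bearing = atan2(-27.56, -7.49) mod 360° = 254.80° ≈ 255°.

255°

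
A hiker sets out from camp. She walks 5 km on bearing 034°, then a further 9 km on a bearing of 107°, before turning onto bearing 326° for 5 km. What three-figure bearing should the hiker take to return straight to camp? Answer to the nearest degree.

Leg 1 (034°, 5 km): east 5 sin 34° = 2.80, north 5 cos 34° = 4.15
Leg 2 (107°, 9 km): east 9 sin 107° = 8.61, north 9 cos 107° = -2.63
Leg 3 (326°, 5 km): east 5 sin 326° = -2.80, north 5 cos 326° = 4.15
Net displacement: 8.61 east, 5.66 north. Direction back to start is (-8.61, -5.66): bearing = atan2(-8.61, -5.66) mod 360° = 236.67° ≈ 237°.

237°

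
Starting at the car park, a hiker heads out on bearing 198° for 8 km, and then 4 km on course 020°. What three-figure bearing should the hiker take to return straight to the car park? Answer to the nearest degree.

016°

Leg 1 (198°, 8 km): east 8 sin 198° = -2.47, north 8 cos 198° = -7.61
Leg 2 (020°, 4 km): east 4 sin 20° = 1.37, north 4 cos 20° = 3.76
Net displacement: -1.10 east, -3.85 north. Direction back to start is (1.10, 3.85): bearing = atan2(1.10, 3.85) mod 360° = 16.00° ≈ 016°.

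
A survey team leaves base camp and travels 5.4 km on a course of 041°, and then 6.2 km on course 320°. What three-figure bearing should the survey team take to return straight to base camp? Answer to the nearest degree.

177°

Leg 1 (041°, 5.4 km): east 5.4 sin 41° = 3.54, north 5.4 cos 41° = 4.08
Leg 2 (320°, 6.2 km): east 6.2 sin 320° = -3.99, north 6.2 cos 320° = 4.75
Net displacement: -0.44 east, 8.82 north. Direction back to start is (0.44, -8.82): bearing = atan2(0.44, -8.82) mod 360° = 177.13° ≈ 177°.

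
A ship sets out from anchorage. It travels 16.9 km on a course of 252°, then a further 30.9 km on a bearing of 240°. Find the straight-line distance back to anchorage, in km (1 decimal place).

Leg 1 (252°, 16.9 km): east 16.9 sin 252° = -16.07, north 16.9 cos 252° = -5.22
Leg 2 (240°, 30.9 km): east 30.9 sin 240° = -26.76, north 30.9 cos 240° = -15.45
Net: -42.83 east, -20.67 north. Distance = √((-42.83)² + (-20.67)²) = 47.561 km.

47.6 km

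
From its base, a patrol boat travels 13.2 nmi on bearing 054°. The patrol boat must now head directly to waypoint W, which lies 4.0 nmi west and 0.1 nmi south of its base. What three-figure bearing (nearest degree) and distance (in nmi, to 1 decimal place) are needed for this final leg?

Leg 1 (054°, 13.2 nmi): east 13.2 sin 54° = 10.68, north 13.2 cos 54° = 7.76
Current position: (10.68, 7.76). Target: (-4.0, -0.1). Remaining: Δeast = -14.68, Δnorth = -7.86.
Bearing = atan2(-14.68, -7.86) mod 360° = 241.84°; distance = √((-14.68)² + (-7.86)²) = 16.650 nmi.

242°, 16.7 nmi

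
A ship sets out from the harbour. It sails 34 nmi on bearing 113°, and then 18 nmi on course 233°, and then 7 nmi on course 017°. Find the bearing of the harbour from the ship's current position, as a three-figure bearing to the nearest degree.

313°

Leg 1 (113°, 34 nmi): east 34 sin 113° = 31.30, north 34 cos 113° = -13.28
Leg 2 (233°, 18 nmi): east 18 sin 233° = -14.38, north 18 cos 233° = -10.83
Leg 3 (017°, 7 nmi): east 7 sin 17° = 2.05, north 7 cos 17° = 6.69
Net displacement: 18.97 east, -17.42 north. Direction back to start is (-18.97, 17.42): bearing = atan2(-18.97, 17.42) mod 360° = 312.57° ≈ 313°.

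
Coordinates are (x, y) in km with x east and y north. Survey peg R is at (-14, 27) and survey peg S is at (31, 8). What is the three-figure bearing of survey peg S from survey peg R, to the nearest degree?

Δeast = 31 − -14 = 45.00; Δnorth = 8 − 27 = -19.00.
Bearing = atan2(Δeast, Δnorth) mod 360° = 112.89° ≈ 113°.

113°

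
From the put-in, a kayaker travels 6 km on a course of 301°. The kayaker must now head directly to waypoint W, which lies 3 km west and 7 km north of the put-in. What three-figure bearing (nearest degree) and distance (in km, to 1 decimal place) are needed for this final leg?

Leg 1 (301°, 6 km): east 6 sin 301° = -5.14, north 6 cos 301° = 3.09
Current position: (-5.14, 3.09). Target: (-3, 7). Remaining: Δeast = 2.14, Δnorth = 3.91.
Bearing = atan2(2.14, 3.91) mod 360° = 28.73°; distance = √((2.14)² + (3.91)²) = 4.459 km.

029°, 4.5 km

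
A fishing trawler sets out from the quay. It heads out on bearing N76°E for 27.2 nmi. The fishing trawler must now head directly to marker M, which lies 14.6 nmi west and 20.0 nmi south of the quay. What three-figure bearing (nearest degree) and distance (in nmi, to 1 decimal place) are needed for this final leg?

237°, 48.9 nmi

Leg 1 (N76°E, 27.2 nmi): east 27.2 sin 76° = 26.39, north 27.2 cos 76° = 6.58
Current position: (26.39, 6.58). Target: (-14.6, -20.0). Remaining: Δeast = -40.99, Δnorth = -26.58.
Bearing = atan2(-40.99, -26.58) mod 360° = 237.04°; distance = √((-40.99)² + (-26.58)²) = 48.855 nmi.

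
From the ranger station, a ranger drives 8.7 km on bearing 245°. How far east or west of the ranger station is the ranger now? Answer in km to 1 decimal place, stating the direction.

7.9 km west

Leg 1 (245°, 8.7 km): east 8.7 sin 245° = -7.88, north 8.7 cos 245° = -3.68
Net east component: -7.88 km.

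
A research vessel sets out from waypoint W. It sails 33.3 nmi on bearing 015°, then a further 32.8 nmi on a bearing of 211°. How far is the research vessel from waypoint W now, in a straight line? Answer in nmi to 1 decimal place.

9.2 nmi

Leg 1 (015°, 33.3 nmi): east 33.3 sin 15° = 8.62, north 33.3 cos 15° = 32.17
Leg 2 (211°, 32.8 nmi): east 32.8 sin 211° = -16.89, north 32.8 cos 211° = -28.12
Net: -8.27 east, 4.05 north. Distance = √((-8.27)² + (4.05)²) = 9.213 nmi.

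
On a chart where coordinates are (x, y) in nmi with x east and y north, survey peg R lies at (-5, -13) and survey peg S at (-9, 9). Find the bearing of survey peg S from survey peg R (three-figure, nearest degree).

350°

Δeast = -9 − -5 = -4.00; Δnorth = 9 − -13 = 22.00.
Bearing = atan2(Δeast, Δnorth) mod 360° = 349.70° ≈ 350°.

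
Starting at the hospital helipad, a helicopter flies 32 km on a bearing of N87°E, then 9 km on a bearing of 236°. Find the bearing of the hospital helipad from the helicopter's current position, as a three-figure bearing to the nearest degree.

Leg 1 (N87°E, 32 km): east 32 sin 87° = 31.96, north 32 cos 87° = 1.67
Leg 2 (236°, 9 km): east 9 sin 236° = -7.46, north 9 cos 236° = -5.03
Net displacement: 24.49 east, -3.36 north. Direction back to start is (-24.49, 3.36): bearing = atan2(-24.49, 3.36) mod 360° = 277.81° ≈ 278°.

278°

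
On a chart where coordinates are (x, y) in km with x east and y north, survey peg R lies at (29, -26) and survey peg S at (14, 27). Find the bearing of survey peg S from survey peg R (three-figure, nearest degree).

Δeast = 14 − 29 = -15.00; Δnorth = 27 − -26 = 53.00.
Bearing = atan2(Δeast, Δnorth) mod 360° = 344.20° ≈ 344°.

344°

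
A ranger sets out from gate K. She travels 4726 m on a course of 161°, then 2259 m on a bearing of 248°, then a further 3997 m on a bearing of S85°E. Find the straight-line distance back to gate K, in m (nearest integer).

Leg 1 (161°, 4726 m): east 4726 sin 161° = 1538.64, north 4726 cos 161° = -4468.52
Leg 2 (248°, 2259 m): east 2259 sin 248° = -2094.51, north 2259 cos 248° = -846.24
Leg 3 (S85°E, 3997 m): east 3997 sin 95° = 3981.79, north 3997 cos 95° = -348.36
Net: 3425.92 east, -5663.12 north. Distance = √((3425.92)² + (-5663.12)²) = 6618.748 m.

6619 m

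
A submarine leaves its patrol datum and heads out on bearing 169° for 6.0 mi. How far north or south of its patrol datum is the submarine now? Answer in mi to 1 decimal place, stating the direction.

5.9 mi south

Leg 1 (169°, 6.0 mi): east 6.0 sin 169° = 1.14, north 6.0 cos 169° = -5.89
Net north component: -5.89 mi.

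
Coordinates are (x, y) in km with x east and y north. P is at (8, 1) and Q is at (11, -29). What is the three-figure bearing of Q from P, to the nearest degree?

174°

Δeast = 11 − 8 = 3.00; Δnorth = -29 − 1 = -30.00.
Bearing = atan2(Δeast, Δnorth) mod 360° = 174.29° ≈ 174°.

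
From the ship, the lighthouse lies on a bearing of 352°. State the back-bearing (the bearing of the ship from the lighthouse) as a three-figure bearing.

172°

Back-bearing = 352° − 180° = 172°.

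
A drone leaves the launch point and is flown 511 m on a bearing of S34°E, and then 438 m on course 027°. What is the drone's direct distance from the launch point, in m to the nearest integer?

486 m

Leg 1 (S34°E, 511 m): east 511 sin 146° = 285.75, north 511 cos 146° = -423.64
Leg 2 (027°, 438 m): east 438 sin 27° = 198.85, north 438 cos 27° = 390.26
Net: 484.60 east, -33.38 north. Distance = √((484.60)² + (-33.38)²) = 485.744 m.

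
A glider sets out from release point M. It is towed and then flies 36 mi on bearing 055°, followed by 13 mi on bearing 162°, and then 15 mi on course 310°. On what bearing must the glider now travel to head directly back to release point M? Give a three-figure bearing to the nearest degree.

Leg 1 (055°, 36 mi): east 36 sin 55° = 29.49, north 36 cos 55° = 20.65
Leg 2 (162°, 13 mi): east 13 sin 162° = 4.02, north 13 cos 162° = -12.36
Leg 3 (310°, 15 mi): east 15 sin 310° = -11.49, north 15 cos 310° = 9.64
Net displacement: 22.02 east, 17.93 north. Direction back to start is (-22.02, -17.93): bearing = atan2(-22.02, -17.93) mod 360° = 230.85° ≈ 231°.

231°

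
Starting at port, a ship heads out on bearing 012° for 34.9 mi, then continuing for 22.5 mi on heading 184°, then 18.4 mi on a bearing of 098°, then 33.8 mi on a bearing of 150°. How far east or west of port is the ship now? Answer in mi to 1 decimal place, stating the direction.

Leg 1 (012°, 34.9 mi): east 34.9 sin 12° = 7.26, north 34.9 cos 12° = 34.14
Leg 2 (184°, 22.5 mi): east 22.5 sin 184° = -1.57, north 22.5 cos 184° = -22.45
Leg 3 (098°, 18.4 mi): east 18.4 sin 98° = 18.22, north 18.4 cos 98° = -2.56
Leg 4 (150°, 33.8 mi): east 33.8 sin 150° = 16.90, north 33.8 cos 150° = -29.27
Net east component: 40.81 mi.

40.8 mi east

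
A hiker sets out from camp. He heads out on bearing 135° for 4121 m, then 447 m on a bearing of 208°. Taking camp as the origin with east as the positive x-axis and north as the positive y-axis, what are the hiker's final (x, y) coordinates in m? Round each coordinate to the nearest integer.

(2704, -3309)

Leg 1 (135°, 4121 m): east 4121 sin 135° = 2913.99, north 4121 cos 135° = -2913.99
Leg 2 (208°, 447 m): east 447 sin 208° = -209.85, north 447 cos 208° = -394.68
Summing: 2704.13 m east, -3308.66 m north → (2704, -3309).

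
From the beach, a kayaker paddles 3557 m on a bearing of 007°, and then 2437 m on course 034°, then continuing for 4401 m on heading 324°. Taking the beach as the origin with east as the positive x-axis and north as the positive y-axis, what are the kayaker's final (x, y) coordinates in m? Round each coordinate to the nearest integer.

Leg 1 (007°, 3557 m): east 3557 sin 7° = 433.49, north 3557 cos 7° = 3530.49
Leg 2 (034°, 2437 m): east 2437 sin 34° = 1362.75, north 2437 cos 34° = 2020.36
Leg 3 (324°, 4401 m): east 4401 sin 324° = -2586.84, north 4401 cos 324° = 3560.48
Summing: -790.60 m east, 9111.34 m north → (-791, 9111).

(-791, 9111)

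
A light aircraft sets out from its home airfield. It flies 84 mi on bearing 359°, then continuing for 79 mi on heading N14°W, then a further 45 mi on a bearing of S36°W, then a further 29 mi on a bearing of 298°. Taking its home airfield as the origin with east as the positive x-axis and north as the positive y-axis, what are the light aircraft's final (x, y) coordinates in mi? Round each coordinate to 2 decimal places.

Leg 1 (359°, 84 mi): east 84 sin 359° = -1.47, north 84 cos 359° = 83.99
Leg 2 (N14°W, 79 mi): east 79 sin 346° = -19.11, north 79 cos 346° = 76.65
Leg 3 (S36°W, 45 mi): east 45 sin 216° = -26.45, north 45 cos 216° = -36.41
Leg 4 (298°, 29 mi): east 29 sin 298° = -25.61, north 29 cos 298° = 13.61
Summing: -72.63 mi east, 137.85 mi north → (-72.63, 137.85).

(-72.63, 137.85)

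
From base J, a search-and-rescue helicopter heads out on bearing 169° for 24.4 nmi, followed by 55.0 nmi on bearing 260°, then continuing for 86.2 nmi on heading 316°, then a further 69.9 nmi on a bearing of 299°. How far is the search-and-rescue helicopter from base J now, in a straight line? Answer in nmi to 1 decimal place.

181.6 nmi

Leg 1 (169°, 24.4 nmi): east 24.4 sin 169° = 4.66, north 24.4 cos 169° = -23.95
Leg 2 (260°, 55.0 nmi): east 55.0 sin 260° = -54.16, north 55.0 cos 260° = -9.55
Leg 3 (316°, 86.2 nmi): east 86.2 sin 316° = -59.88, north 86.2 cos 316° = 62.01
Leg 4 (299°, 69.9 nmi): east 69.9 sin 299° = -61.14, north 69.9 cos 299° = 33.89
Net: -170.52 east, 62.39 north. Distance = √((-170.52)² + (62.39)²) = 181.580 nmi.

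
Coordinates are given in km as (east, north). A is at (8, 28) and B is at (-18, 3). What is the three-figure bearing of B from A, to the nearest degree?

Δeast = -18 − 8 = -26.00; Δnorth = 3 − 28 = -25.00.
Bearing = atan2(Δeast, Δnorth) mod 360° = 226.12° ≈ 226°.

226°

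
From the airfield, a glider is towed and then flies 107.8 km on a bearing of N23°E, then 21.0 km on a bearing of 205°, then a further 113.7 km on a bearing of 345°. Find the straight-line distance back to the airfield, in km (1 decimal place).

Leg 1 (N23°E, 107.8 km): east 107.8 sin 23° = 42.12, north 107.8 cos 23° = 99.23
Leg 2 (205°, 21.0 km): east 21.0 sin 205° = -8.87, north 21.0 cos 205° = -19.03
Leg 3 (345°, 113.7 km): east 113.7 sin 345° = -29.43, north 113.7 cos 345° = 109.83
Net: 3.82 east, 190.02 north. Distance = √((3.82)² + (190.02)²) = 190.062 km.

190.1 km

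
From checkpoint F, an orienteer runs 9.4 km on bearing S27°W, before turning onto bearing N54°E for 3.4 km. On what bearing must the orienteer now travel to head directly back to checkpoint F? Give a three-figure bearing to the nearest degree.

013°

Leg 1 (S27°W, 9.4 km): east 9.4 sin 207° = -4.27, north 9.4 cos 207° = -8.38
Leg 2 (N54°E, 3.4 km): east 3.4 sin 54° = 2.75, north 3.4 cos 54° = 2.00
Net displacement: -1.52 east, -6.38 north. Direction back to start is (1.52, 6.38): bearing = atan2(1.52, 6.38) mod 360° = 13.38° ≈ 013°.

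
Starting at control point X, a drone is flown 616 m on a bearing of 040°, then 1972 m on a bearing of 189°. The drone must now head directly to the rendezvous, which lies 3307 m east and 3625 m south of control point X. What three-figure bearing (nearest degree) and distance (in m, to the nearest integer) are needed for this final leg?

124°, 3871 m

Leg 1 (040°, 616 m): east 616 sin 40° = 395.96, north 616 cos 40° = 471.88
Leg 2 (189°, 1972 m): east 1972 sin 189° = -308.49, north 1972 cos 189° = -1947.72
Current position: (87.47, -1475.84). Target: (3307, -3625). Remaining: Δeast = 3219.53, Δnorth = -2149.16.
Bearing = atan2(3219.53, -2149.16) mod 360° = 123.72°; distance = √((3219.53)² + (-2149.16)²) = 3870.953 m.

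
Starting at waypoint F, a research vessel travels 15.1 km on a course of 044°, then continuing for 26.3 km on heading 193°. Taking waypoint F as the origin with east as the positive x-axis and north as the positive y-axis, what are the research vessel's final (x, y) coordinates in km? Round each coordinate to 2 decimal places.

Leg 1 (044°, 15.1 km): east 15.1 sin 44° = 10.49, north 15.1 cos 44° = 10.86
Leg 2 (193°, 26.3 km): east 26.3 sin 193° = -5.92, north 26.3 cos 193° = -25.63
Summing: 4.57 km east, -14.76 km north → (4.57, -14.76).

(4.57, -14.76)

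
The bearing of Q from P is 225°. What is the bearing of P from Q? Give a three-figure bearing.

045°

Back-bearing = 225° − 180° = 045°.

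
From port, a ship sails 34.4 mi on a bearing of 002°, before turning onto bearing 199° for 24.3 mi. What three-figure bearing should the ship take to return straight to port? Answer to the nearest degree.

150°

Leg 1 (002°, 34.4 mi): east 34.4 sin 2° = 1.20, north 34.4 cos 2° = 34.38
Leg 2 (199°, 24.3 mi): east 24.3 sin 199° = -7.91, north 24.3 cos 199° = -22.98
Net displacement: -6.71 east, 11.40 north. Direction back to start is (6.71, -11.40): bearing = atan2(6.71, -11.40) mod 360° = 149.52° ≈ 150°.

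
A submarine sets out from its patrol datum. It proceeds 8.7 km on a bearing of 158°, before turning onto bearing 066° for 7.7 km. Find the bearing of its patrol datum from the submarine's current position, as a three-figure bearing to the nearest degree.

296°

Leg 1 (158°, 8.7 km): east 8.7 sin 158° = 3.26, north 8.7 cos 158° = -8.07
Leg 2 (066°, 7.7 km): east 7.7 sin 66° = 7.03, north 7.7 cos 66° = 3.13
Net displacement: 10.29 east, -4.93 north. Direction back to start is (-10.29, 4.93): bearing = atan2(-10.29, 4.93) mod 360° = 295.61° ≈ 296°.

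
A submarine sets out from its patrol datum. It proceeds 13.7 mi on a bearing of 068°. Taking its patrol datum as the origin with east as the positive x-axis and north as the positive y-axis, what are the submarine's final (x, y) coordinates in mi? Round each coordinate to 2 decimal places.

Leg 1 (068°, 13.7 mi): east 13.7 sin 68° = 12.70, north 13.7 cos 68° = 5.13
Summing: 12.70 mi east, 5.13 mi north → (12.70, 5.13).

(12.70, 5.13)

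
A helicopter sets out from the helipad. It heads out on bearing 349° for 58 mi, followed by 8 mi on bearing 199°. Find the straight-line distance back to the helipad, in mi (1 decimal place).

51.2 mi

Leg 1 (349°, 58 mi): east 58 sin 349° = -11.07, north 58 cos 349° = 56.93
Leg 2 (199°, 8 mi): east 8 sin 199° = -2.60, north 8 cos 199° = -7.56
Net: -13.67 east, 49.37 north. Distance = √((-13.67)² + (49.37)²) = 51.228 mi.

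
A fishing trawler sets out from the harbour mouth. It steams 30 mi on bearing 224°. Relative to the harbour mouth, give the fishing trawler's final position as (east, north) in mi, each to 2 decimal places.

(-20.84, -21.58)

Leg 1 (224°, 30 mi): east 30 sin 224° = -20.84, north 30 cos 224° = -21.58
Summing: -20.84 mi east, -21.58 mi north → (-20.84, -21.58).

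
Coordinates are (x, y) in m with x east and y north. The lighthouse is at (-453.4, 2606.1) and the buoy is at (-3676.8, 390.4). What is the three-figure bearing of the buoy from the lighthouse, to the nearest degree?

235°

Δeast = -3676.8 − -453.4 = -3223.40; Δnorth = 390.4 − 2606.1 = -2215.70.
Bearing = atan2(Δeast, Δnorth) mod 360° = 235.50° ≈ 235°.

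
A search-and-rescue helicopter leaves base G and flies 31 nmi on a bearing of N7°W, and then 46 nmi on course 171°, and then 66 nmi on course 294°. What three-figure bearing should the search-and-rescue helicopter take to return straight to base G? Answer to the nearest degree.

Leg 1 (N7°W, 31 nmi): east 31 sin 353° = -3.78, north 31 cos 353° = 30.77
Leg 2 (171°, 46 nmi): east 46 sin 171° = 7.20, north 46 cos 171° = -45.43
Leg 3 (294°, 66 nmi): east 66 sin 294° = -60.29, north 66 cos 294° = 26.84
Net displacement: -56.88 east, 12.18 north. Direction back to start is (56.88, -12.18): bearing = atan2(56.88, -12.18) mod 360° = 102.09° ≈ 102°.

102°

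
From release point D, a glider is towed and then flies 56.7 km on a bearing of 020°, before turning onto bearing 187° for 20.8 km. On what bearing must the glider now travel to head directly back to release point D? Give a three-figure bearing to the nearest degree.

Leg 1 (020°, 56.7 km): east 56.7 sin 20° = 19.39, north 56.7 cos 20° = 53.28
Leg 2 (187°, 20.8 km): east 20.8 sin 187° = -2.53, north 20.8 cos 187° = -20.64
Net displacement: 16.86 east, 32.64 north. Direction back to start is (-16.86, -32.64): bearing = atan2(-16.86, -32.64) mod 360° = 207.32° ≈ 207°.

207°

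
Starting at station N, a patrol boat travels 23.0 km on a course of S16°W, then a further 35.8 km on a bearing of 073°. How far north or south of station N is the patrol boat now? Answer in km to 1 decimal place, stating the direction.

11.6 km south

Leg 1 (S16°W, 23.0 km): east 23.0 sin 196° = -6.34, north 23.0 cos 196° = -22.11
Leg 2 (073°, 35.8 km): east 35.8 sin 73° = 34.24, north 35.8 cos 73° = 10.47
Net north component: -11.64 km.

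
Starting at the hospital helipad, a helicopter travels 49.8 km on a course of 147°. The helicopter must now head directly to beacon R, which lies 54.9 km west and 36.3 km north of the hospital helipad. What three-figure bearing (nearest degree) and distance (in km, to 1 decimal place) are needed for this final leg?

314°, 113.2 km

Leg 1 (147°, 49.8 km): east 49.8 sin 147° = 27.12, north 49.8 cos 147° = -41.77
Current position: (27.12, -41.77). Target: (-54.9, 36.3). Remaining: Δeast = -82.02, Δnorth = 78.07.
Bearing = atan2(-82.02, 78.07) mod 360° = 313.58°; distance = √((-82.02)² + (78.07)²) = 113.234 km.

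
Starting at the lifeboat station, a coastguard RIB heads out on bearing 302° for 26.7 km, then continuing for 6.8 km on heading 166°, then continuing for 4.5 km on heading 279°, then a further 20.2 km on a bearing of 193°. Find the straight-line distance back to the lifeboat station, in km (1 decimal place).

Leg 1 (302°, 26.7 km): east 26.7 sin 302° = -22.64, north 26.7 cos 302° = 14.15
Leg 2 (166°, 6.8 km): east 6.8 sin 166° = 1.65, north 6.8 cos 166° = -6.60
Leg 3 (279°, 4.5 km): east 4.5 sin 279° = -4.44, north 4.5 cos 279° = 0.70
Leg 4 (193°, 20.2 km): east 20.2 sin 193° = -4.54, north 20.2 cos 193° = -19.68
Net: -29.99 east, -11.43 north. Distance = √((-29.99)² + (-11.43)²) = 32.090 km.

32.1 km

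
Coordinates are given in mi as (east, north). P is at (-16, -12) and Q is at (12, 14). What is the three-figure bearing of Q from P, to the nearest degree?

Δeast = 12 − -16 = 28.00; Δnorth = 14 − -12 = 26.00.
Bearing = atan2(Δeast, Δnorth) mod 360° = 47.12° ≈ 047°.

047°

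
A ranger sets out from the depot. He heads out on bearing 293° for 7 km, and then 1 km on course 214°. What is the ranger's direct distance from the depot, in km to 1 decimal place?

Leg 1 (293°, 7 km): east 7 sin 293° = -6.44, north 7 cos 293° = 2.74
Leg 2 (214°, 1 km): east 1 sin 214° = -0.56, north 1 cos 214° = -0.83
Net: -7.00 east, 1.91 north. Distance = √((-7.00)² + (1.91)²) = 7.258 km.

7.3 km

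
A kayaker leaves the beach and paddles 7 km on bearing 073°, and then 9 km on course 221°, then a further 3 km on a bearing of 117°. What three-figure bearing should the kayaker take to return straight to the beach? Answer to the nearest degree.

Leg 1 (073°, 7 km): east 7 sin 73° = 6.69, north 7 cos 73° = 2.05
Leg 2 (221°, 9 km): east 9 sin 221° = -5.90, north 9 cos 221° = -6.79
Leg 3 (117°, 3 km): east 3 sin 117° = 2.67, north 3 cos 117° = -1.36
Net displacement: 3.46 east, -6.11 north. Direction back to start is (-3.46, 6.11): bearing = atan2(-3.46, 6.11) mod 360° = 330.45° ≈ 330°.

330°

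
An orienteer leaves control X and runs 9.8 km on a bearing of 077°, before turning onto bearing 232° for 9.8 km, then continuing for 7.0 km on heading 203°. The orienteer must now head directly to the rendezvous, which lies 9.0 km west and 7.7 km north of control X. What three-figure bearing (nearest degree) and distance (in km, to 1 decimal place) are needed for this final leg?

Leg 1 (077°, 9.8 km): east 9.8 sin 77° = 9.55, north 9.8 cos 77° = 2.20
Leg 2 (232°, 9.8 km): east 9.8 sin 232° = -7.72, north 9.8 cos 232° = -6.03
Leg 3 (203°, 7.0 km): east 7.0 sin 203° = -2.74, north 7.0 cos 203° = -6.44
Current position: (-0.91, -10.27). Target: (-9.0, 7.7). Remaining: Δeast = -8.09, Δnorth = 17.97.
Bearing = atan2(-8.09, 17.97) mod 360° = 335.76°; distance = √((-8.09)² + (17.97)²) = 19.710 km.

336°, 19.7 km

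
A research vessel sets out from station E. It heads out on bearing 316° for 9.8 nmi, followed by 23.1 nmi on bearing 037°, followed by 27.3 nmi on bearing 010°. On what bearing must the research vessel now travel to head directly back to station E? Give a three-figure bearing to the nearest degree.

193°

Leg 1 (316°, 9.8 nmi): east 9.8 sin 316° = -6.81, north 9.8 cos 316° = 7.05
Leg 2 (037°, 23.1 nmi): east 23.1 sin 37° = 13.90, north 23.1 cos 37° = 18.45
Leg 3 (010°, 27.3 nmi): east 27.3 sin 10° = 4.74, north 27.3 cos 10° = 26.89
Net displacement: 11.83 east, 52.38 north. Direction back to start is (-11.83, -52.38): bearing = atan2(-11.83, -52.38) mod 360° = 192.73° ≈ 193°.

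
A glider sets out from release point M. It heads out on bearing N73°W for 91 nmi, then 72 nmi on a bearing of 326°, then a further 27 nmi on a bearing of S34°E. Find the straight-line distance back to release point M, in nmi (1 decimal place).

129.1 nmi

Leg 1 (N73°W, 91 nmi): east 91 sin 287° = -87.02, north 91 cos 287° = 26.61
Leg 2 (326°, 72 nmi): east 72 sin 326° = -40.26, north 72 cos 326° = 59.69
Leg 3 (S34°E, 27 nmi): east 27 sin 146° = 15.10, north 27 cos 146° = -22.38
Net: -112.19 east, 63.91 north. Distance = √((-112.19)² + (63.91)²) = 129.116 nmi.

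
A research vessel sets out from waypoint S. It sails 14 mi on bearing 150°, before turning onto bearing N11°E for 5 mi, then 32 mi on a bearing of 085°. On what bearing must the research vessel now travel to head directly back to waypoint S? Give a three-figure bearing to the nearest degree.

276°

Leg 1 (150°, 14 mi): east 14 sin 150° = 7.00, north 14 cos 150° = -12.12
Leg 2 (N11°E, 5 mi): east 5 sin 11° = 0.95, north 5 cos 11° = 4.91
Leg 3 (085°, 32 mi): east 32 sin 85° = 31.88, north 32 cos 85° = 2.79
Net displacement: 39.83 east, -4.43 north. Direction back to start is (-39.83, 4.43): bearing = atan2(-39.83, 4.43) mod 360° = 276.34° ≈ 276°.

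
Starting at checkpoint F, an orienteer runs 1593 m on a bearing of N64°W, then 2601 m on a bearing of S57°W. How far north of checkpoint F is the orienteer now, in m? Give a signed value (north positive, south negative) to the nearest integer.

-718 m

Leg 1 (N64°W, 1593 m): east 1593 sin 296° = -1431.78, north 1593 cos 296° = 698.33
Leg 2 (S57°W, 2601 m): east 2601 sin 237° = -2181.38, north 2601 cos 237° = -1416.61
Net north component: -718.28 m.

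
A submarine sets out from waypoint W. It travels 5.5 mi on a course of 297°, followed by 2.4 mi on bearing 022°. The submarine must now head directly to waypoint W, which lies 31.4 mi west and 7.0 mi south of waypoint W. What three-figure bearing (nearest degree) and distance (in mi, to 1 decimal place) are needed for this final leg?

247°, 29.8 mi

Leg 1 (297°, 5.5 mi): east 5.5 sin 297° = -4.90, north 5.5 cos 297° = 2.50
Leg 2 (022°, 2.4 mi): east 2.4 sin 22° = 0.90, north 2.4 cos 22° = 2.23
Current position: (-4.00, 4.72). Target: (-31.4, -7.0). Remaining: Δeast = -27.40, Δnorth = -11.72.
Bearing = atan2(-27.40, -11.72) mod 360° = 246.84°; distance = √((-27.40)² + (-11.72)²) = 29.801 mi.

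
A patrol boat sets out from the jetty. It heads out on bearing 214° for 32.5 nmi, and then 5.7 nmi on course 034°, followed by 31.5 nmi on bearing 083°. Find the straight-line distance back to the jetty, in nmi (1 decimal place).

24.6 nmi

Leg 1 (214°, 32.5 nmi): east 32.5 sin 214° = -18.17, north 32.5 cos 214° = -26.94
Leg 2 (034°, 5.7 nmi): east 5.7 sin 34° = 3.19, north 5.7 cos 34° = 4.73
Leg 3 (083°, 31.5 nmi): east 31.5 sin 83° = 31.27, north 31.5 cos 83° = 3.84
Net: 16.28 east, -18.38 north. Distance = √((16.28)² + (-18.38)²) = 24.552 nmi.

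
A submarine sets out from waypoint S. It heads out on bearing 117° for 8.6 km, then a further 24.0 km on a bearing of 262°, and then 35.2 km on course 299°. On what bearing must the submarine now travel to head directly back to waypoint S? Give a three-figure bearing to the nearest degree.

102°

Leg 1 (117°, 8.6 km): east 8.6 sin 117° = 7.66, north 8.6 cos 117° = -3.90
Leg 2 (262°, 24.0 km): east 24.0 sin 262° = -23.77, north 24.0 cos 262° = -3.34
Leg 3 (299°, 35.2 km): east 35.2 sin 299° = -30.79, north 35.2 cos 299° = 17.07
Net displacement: -46.89 east, 9.82 north. Direction back to start is (46.89, -9.82): bearing = atan2(46.89, -9.82) mod 360° = 101.83° ≈ 102°.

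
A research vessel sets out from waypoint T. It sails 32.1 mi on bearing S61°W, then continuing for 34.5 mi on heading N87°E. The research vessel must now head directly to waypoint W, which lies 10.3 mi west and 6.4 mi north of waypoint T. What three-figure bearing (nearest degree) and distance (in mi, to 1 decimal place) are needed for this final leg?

Leg 1 (S61°W, 32.1 mi): east 32.1 sin 241° = -28.08, north 32.1 cos 241° = -15.56
Leg 2 (N87°E, 34.5 mi): east 34.5 sin 87° = 34.45, north 34.5 cos 87° = 1.81
Current position: (6.38, -13.76). Target: (-10.3, 6.4). Remaining: Δeast = -16.68, Δnorth = 20.16.
Bearing = atan2(-16.68, 20.16) mod 360° = 320.40°; distance = √((-16.68)² + (20.16)²) = 26.162 mi.

320°, 26.2 mi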